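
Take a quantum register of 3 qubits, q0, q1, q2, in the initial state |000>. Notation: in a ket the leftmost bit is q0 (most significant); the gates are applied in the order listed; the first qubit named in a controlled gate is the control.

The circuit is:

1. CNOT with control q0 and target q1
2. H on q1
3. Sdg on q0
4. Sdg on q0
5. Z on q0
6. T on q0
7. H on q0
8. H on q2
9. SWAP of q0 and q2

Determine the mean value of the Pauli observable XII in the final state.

In the final state, XII has expectation 1.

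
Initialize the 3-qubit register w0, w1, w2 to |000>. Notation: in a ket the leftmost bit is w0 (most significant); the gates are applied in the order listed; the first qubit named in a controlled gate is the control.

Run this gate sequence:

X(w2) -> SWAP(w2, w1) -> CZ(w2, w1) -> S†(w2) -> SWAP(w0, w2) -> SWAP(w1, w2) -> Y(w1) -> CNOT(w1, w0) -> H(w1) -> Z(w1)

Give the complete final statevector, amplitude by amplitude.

The final amplitudes are sqrt(2)*I/2 on |101>, sqrt(2)*I/2 on |111>, and 0 on every other basis state.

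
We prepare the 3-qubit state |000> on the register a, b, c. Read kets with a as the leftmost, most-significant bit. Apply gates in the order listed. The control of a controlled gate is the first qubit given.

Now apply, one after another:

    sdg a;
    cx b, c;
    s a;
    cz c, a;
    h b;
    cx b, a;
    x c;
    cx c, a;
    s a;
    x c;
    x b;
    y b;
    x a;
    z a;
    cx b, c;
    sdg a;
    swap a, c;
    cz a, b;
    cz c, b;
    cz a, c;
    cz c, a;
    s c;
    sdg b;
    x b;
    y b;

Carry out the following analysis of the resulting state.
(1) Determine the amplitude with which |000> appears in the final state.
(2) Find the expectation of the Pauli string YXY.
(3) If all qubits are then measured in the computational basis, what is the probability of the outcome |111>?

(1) The final state's coefficient on |000> equals -sqrt(2)*I/2.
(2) The expectation value of YXY is -1.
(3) The probability of measuring |111> is 1/2.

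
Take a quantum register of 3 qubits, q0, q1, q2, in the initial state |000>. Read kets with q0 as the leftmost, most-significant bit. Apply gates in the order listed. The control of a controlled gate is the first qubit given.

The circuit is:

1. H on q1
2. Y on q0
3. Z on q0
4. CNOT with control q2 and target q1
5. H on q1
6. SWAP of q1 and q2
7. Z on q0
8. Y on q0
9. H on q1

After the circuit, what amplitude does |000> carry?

The amplitude on |000> is sqrt(2)/2.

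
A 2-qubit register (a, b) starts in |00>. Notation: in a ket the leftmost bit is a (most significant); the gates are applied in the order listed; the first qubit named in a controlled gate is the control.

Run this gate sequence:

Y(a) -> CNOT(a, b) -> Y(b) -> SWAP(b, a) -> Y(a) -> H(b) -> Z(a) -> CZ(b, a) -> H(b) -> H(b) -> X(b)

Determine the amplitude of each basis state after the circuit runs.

The resulting statevector has amplitude 0 on |00>, 0 on |01>, -sqrt(2)*I/2 on |10>, -sqrt(2)*I/2 on |11>.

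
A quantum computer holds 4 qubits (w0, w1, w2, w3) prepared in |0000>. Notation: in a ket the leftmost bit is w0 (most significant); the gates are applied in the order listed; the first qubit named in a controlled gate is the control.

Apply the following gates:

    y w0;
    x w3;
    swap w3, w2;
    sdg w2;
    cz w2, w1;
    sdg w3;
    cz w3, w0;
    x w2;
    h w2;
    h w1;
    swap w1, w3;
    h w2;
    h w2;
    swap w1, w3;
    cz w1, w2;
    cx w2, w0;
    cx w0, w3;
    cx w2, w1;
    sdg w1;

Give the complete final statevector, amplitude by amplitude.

The resulting statevector has amplitude -1/2 on |0010>, -I/2 on |0110>, 1/2 on |1001>, -I/2 on |1101>, and 0 on every other basis state. Key observation: gates 11-14 undo each other exactly, leaving only the rest of the circuit to track.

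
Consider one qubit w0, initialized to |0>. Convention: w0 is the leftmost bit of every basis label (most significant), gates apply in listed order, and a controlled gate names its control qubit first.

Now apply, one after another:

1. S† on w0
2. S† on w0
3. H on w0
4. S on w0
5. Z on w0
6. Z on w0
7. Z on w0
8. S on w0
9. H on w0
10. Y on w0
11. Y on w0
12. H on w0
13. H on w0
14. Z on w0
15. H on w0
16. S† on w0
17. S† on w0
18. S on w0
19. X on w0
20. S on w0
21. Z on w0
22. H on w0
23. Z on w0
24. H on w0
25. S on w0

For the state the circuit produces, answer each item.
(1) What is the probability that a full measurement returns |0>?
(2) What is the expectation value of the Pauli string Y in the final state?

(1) The probability of measuring |0> is 1/2.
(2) The observable Y averages to 1.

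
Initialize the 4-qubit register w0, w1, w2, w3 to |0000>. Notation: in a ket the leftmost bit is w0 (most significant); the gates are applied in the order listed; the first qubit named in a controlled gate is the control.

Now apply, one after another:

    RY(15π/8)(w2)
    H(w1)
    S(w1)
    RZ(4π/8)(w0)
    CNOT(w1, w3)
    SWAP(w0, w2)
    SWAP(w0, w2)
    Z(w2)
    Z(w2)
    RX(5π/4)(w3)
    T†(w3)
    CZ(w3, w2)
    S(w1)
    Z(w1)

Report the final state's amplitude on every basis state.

After the circuit, the state carries amplitude -sqrt(4 - 2*sqrt(2))*exp(3*I*pi/4)*cos(pi/16)/4 on |0000>, sqrt(2*sqrt(2) + 4)*cos(pi/16)/4 on |0001>, sqrt(4 - 2*sqrt(2))*exp(3*I*pi/4)*sin(pi/16)/4 on |0010>, sqrt(2*sqrt(2) + 4)*sin(pi/16)/4 on |0011>, sqrt(2*sqrt(2) + 4)*exp(I*pi/4)*cos(pi/16)/4 on |0100>, -I*sqrt(4 - 2*sqrt(2))*cos(pi/16)/4 on |0101>, -sqrt(2*sqrt(2) + 4)*exp(I*pi/4)*sin(pi/16)/4 on |0110>, -I*sqrt(4 - 2*sqrt(2))*sin(pi/16)/4 on |0111>, 0 on |1000>, 0 on |1001>, 0 on |1010>, 0 on |1011>, 0 on |1100>, 0 on |1101>, 0 on |1110>, 0 on |1111>.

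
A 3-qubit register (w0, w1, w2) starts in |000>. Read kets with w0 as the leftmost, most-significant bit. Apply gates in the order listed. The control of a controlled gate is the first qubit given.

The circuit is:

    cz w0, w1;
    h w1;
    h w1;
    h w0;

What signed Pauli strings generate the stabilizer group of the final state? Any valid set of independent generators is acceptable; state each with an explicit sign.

One valid set of independent stabilizer generators is +XII, +IZI, +IIZ (any independent generating set of the same group is equally correct).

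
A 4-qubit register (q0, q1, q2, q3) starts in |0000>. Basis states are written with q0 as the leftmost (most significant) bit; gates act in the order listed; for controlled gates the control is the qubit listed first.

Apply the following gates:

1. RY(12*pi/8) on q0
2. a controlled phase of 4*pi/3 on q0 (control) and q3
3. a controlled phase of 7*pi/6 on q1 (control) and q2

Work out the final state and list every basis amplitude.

The resulting statevector has amplitude -sqrt(2)/2 on |0000>, sqrt(2)/2 on |1000>, and 0 on every other basis state.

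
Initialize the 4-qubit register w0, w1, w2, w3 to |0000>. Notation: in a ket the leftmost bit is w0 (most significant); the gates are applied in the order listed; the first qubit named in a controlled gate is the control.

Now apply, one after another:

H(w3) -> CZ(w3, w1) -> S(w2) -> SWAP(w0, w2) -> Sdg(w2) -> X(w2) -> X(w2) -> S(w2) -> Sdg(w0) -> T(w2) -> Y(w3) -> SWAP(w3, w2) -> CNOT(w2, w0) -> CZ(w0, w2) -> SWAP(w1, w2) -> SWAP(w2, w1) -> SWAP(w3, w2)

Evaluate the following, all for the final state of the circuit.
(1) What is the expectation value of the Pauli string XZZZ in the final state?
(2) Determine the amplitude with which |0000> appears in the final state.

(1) The observable XZZZ averages to 0. Key observation: gates 5-8 undo each other exactly, leaving only the rest of the circuit to track.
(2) The final state's coefficient on |0000> equals -sqrt(2)*I/2.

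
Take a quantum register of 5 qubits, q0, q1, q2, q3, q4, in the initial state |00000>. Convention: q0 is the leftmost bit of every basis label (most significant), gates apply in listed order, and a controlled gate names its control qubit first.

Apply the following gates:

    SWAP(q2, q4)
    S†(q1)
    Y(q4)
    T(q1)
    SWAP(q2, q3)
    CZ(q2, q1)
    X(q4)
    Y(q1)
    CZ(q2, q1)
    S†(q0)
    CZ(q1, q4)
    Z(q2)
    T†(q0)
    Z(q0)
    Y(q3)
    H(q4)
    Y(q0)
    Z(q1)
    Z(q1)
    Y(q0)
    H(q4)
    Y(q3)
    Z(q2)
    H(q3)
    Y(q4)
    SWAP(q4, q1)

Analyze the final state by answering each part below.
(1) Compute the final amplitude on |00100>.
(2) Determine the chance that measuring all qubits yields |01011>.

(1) |00100> carries amplitude 0 in the final state. Key observation: the block from step 15 through step 22 cancels to the identity and can be dropped.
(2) Outcome |01011> occurs with probability 1/2.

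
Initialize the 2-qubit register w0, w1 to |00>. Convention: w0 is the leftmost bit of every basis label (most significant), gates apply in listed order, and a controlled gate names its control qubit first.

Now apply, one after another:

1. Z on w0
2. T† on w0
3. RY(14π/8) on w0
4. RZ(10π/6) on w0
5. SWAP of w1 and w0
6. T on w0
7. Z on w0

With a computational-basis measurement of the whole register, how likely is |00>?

Outcome |00> occurs with probability sqrt(2)/4 + 1/2.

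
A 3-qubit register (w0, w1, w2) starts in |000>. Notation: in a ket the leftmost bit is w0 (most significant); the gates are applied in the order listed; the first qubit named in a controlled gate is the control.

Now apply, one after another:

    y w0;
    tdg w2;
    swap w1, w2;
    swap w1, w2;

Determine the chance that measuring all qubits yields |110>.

Outcome |110> occurs with probability 0.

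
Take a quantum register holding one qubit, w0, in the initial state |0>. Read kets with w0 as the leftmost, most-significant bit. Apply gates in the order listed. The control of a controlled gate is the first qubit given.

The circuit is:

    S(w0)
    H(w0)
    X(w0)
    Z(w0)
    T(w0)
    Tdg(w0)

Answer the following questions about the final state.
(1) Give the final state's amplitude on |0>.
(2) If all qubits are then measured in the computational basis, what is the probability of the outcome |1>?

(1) |0> carries amplitude sqrt(2)/2 in the final state.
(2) The probability of measuring |1> is 1/2.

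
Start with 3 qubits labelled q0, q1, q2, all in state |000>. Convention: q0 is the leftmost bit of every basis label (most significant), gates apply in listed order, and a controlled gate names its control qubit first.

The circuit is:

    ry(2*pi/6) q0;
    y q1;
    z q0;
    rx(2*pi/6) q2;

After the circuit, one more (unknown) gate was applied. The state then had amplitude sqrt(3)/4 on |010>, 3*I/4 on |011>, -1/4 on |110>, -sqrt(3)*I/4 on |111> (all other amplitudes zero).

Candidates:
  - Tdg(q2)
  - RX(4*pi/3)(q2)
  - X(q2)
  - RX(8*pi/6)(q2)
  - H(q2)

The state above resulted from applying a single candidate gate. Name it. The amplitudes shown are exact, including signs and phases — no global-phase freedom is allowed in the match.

It was X(q2) that produced the state shown.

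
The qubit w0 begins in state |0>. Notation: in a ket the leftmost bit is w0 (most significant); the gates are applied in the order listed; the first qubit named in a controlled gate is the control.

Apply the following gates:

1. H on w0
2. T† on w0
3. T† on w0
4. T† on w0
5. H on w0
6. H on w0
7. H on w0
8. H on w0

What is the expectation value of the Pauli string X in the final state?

The expectation value of X is -sqrt(2)/2.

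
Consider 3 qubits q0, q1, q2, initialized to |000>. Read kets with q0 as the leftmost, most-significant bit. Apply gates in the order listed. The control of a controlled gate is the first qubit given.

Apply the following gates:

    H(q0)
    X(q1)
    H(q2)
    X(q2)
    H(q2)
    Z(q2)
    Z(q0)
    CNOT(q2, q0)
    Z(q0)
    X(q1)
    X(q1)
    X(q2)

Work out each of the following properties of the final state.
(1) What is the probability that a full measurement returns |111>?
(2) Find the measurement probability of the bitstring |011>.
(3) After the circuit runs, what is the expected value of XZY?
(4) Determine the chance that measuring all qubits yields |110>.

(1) Outcome |111> occurs with probability 1/2. Key observation: steps 3-6 multiply out to the identity, so the circuit reduces to the remaining gates.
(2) Outcome |011> occurs with probability 1/2.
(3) In the final state, XZY has expectation 0.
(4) Outcome |110> occurs with probability 0.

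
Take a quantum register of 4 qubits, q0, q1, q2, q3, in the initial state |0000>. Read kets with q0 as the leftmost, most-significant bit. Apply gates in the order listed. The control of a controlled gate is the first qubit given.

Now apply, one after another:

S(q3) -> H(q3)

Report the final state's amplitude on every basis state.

The resulting statevector has amplitude sqrt(2)/2 on |0000>, sqrt(2)/2 on |0001>, and 0 on every other basis state.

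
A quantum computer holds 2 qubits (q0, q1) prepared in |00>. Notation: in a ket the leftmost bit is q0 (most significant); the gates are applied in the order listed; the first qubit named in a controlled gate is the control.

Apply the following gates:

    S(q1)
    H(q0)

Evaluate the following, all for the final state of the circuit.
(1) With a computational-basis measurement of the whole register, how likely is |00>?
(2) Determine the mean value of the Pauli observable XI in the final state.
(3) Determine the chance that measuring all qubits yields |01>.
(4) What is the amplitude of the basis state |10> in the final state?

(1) A full measurement returns |00> with probability 1/2.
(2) In the final state, XI has expectation 1.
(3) Outcome |01> occurs with probability 0.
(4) The amplitude on |10> is sqrt(2)/2.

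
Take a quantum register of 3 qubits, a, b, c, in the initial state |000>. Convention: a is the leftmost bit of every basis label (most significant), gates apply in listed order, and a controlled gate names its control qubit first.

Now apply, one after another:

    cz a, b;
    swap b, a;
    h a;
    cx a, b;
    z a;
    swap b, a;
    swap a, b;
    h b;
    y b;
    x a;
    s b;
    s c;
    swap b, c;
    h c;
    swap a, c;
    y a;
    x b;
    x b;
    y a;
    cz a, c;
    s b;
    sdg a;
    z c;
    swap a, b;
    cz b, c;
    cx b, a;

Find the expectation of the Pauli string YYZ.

The observable YYZ averages to 1. Key observation: steps 16-19 multiply out to the identity, so the circuit reduces to the remaining gates.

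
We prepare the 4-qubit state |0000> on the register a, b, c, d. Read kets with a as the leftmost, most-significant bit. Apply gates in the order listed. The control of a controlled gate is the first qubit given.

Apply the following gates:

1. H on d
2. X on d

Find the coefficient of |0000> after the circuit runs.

The amplitude on |0000> is sqrt(2)/2.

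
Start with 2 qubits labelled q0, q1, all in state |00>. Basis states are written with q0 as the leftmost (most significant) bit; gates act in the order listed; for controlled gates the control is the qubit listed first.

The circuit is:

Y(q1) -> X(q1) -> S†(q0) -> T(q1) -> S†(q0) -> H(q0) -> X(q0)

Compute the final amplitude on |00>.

The amplitude on |00> is sqrt(2)*I/2.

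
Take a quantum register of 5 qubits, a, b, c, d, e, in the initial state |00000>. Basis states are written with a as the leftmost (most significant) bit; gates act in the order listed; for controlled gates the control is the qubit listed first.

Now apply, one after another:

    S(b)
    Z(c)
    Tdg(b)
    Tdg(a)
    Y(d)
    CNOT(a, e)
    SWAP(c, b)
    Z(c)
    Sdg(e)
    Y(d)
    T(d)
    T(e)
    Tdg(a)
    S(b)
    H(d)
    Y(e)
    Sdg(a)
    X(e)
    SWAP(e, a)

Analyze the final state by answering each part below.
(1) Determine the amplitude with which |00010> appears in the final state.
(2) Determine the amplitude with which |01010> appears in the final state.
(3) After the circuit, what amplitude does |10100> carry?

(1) The final state's coefficient on |00010> equals sqrt(2)*I/2.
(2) |01010> carries amplitude 0 in the final state.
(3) |10100> carries amplitude 0 in the final state.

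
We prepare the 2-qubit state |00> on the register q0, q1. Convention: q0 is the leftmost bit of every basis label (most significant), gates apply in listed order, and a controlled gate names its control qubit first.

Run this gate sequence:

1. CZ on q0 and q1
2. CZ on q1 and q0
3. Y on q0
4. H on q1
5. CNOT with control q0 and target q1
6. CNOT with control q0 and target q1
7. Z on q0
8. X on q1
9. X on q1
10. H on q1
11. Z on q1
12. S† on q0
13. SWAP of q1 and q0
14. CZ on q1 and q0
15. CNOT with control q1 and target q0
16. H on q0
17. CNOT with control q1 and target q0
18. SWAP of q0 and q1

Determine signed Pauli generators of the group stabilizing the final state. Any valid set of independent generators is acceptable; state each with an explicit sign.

The final state is stabilized by the group generated by -IX, -ZI; other independent generating sets are equally valid. Key observation: steps 8-9 multiply out to the identity, so the circuit reduces to the remaining gates.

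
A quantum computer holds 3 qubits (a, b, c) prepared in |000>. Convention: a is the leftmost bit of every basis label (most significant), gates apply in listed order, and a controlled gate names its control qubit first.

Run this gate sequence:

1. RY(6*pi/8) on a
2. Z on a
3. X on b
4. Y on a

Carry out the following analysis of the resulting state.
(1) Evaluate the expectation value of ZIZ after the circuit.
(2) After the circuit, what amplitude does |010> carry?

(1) In the final state, ZIZ has expectation sqrt(2)/2.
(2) The amplitude on |010> is I*sqrt(sqrt(2) + 2)/2.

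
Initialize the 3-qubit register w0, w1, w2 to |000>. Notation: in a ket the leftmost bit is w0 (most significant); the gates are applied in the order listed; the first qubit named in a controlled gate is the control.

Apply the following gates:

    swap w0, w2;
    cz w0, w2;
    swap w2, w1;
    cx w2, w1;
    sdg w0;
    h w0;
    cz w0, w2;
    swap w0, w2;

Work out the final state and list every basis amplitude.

After the circuit, the state carries amplitude sqrt(2)/2 on |000>, sqrt(2)/2 on |001>, and 0 on every other basis state.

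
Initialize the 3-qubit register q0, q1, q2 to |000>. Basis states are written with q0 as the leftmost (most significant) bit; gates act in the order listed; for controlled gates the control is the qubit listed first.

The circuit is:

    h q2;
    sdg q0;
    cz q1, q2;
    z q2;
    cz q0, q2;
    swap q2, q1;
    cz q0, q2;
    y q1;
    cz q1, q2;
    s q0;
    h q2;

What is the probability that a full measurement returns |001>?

Outcome |001> occurs with probability 1/4.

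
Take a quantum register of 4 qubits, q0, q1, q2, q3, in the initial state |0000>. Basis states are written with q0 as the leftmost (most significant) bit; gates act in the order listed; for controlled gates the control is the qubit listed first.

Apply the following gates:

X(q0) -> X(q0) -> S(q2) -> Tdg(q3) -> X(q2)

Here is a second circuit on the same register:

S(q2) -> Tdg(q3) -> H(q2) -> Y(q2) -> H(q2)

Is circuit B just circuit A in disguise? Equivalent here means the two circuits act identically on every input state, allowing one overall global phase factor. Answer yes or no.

No — the two circuits implement different unitaries, even allowing a global phase.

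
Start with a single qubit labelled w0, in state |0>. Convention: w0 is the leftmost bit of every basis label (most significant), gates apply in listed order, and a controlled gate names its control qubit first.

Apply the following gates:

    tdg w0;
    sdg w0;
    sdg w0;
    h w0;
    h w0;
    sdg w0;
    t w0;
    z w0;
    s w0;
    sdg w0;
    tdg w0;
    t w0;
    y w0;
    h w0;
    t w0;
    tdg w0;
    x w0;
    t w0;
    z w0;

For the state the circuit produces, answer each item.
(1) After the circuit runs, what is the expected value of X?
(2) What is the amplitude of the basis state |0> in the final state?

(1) In the final state, X has expectation sqrt(2)/2. Key observation: gates 4-5 undo each other exactly, leaving only the rest of the circuit to track.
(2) The amplitude on |0> is -sqrt(2)*I/2.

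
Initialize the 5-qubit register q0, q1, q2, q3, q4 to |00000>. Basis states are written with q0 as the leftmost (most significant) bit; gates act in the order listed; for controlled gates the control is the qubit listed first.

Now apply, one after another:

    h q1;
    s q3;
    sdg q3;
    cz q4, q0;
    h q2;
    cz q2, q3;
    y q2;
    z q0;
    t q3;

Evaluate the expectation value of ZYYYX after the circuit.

The expectation value of ZYYYX is 0.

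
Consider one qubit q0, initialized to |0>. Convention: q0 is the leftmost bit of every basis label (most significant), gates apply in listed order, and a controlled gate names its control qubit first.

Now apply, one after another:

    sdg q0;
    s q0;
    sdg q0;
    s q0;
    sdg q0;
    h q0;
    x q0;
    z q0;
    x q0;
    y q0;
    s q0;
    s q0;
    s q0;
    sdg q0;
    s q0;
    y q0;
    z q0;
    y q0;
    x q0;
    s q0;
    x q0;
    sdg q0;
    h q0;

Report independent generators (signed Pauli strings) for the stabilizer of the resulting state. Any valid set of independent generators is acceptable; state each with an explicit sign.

One valid set of independent stabilizer generators is +Y (any independent generating set of the same group is equally correct).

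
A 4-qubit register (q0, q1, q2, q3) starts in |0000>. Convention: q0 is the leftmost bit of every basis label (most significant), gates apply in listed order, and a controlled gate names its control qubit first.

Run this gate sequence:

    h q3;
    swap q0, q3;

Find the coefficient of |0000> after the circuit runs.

|0000> carries amplitude sqrt(2)/2 in the final state.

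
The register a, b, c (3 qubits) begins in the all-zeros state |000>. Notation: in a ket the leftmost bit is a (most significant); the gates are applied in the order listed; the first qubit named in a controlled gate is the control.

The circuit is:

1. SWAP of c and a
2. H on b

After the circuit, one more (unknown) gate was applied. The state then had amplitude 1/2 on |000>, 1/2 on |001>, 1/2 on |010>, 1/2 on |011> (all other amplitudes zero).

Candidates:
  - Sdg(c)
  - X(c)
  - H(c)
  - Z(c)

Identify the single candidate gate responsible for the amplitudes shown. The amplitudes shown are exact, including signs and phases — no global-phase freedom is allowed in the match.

The applied gate was H(c).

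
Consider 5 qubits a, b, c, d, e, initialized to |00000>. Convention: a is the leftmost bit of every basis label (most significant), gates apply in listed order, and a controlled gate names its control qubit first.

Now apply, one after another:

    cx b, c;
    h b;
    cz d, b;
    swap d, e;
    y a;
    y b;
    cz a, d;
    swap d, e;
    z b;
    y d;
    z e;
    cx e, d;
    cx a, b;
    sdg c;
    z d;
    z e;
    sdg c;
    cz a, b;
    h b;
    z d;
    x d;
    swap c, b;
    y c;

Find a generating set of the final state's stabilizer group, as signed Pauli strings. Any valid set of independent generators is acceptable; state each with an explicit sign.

The stabilizer group can be generated by -ZIIII, +IZIII, +IIZII, +IIIZI, +IIIIZ, among other valid generating sets.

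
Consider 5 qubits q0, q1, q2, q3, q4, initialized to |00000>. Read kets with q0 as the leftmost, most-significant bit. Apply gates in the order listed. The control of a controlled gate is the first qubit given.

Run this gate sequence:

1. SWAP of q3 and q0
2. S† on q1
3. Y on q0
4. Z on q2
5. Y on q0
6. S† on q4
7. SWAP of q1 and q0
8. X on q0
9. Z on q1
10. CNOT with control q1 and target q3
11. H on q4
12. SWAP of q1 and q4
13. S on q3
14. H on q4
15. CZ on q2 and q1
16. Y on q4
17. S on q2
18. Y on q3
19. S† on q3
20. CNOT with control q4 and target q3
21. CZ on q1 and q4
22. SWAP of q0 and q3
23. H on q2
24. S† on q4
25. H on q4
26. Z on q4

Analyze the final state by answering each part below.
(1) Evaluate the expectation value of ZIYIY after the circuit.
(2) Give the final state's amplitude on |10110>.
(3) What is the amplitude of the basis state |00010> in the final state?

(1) In the final state, ZIYIY has expectation 0.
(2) The final state's coefficient on |10110> equals -I/4.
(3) The amplitude on |00010> is 1/4.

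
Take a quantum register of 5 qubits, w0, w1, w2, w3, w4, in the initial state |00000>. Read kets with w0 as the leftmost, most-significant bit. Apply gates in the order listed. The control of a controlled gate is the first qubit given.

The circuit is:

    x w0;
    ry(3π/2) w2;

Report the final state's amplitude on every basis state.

The resulting statevector has amplitude -sqrt(2)/2 on |10000>, sqrt(2)/2 on |10100>, and 0 on every other basis state.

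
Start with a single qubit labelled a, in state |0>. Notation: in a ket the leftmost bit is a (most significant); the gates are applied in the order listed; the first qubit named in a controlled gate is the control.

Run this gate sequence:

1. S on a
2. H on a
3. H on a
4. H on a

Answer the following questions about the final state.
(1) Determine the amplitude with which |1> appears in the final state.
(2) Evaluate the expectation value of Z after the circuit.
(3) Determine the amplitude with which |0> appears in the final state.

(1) |1> carries amplitude sqrt(2)/2 in the final state. Key observation: the block from step 3 through step 4 cancels to the identity and can be dropped.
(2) The expectation value of Z is 0.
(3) The final state's coefficient on |0> equals sqrt(2)/2.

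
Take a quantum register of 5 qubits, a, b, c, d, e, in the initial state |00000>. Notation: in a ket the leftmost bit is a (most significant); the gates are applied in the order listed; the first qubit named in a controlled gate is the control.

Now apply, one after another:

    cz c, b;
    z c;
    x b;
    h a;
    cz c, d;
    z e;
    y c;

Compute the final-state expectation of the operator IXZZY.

The expectation value of IXZZY is 0.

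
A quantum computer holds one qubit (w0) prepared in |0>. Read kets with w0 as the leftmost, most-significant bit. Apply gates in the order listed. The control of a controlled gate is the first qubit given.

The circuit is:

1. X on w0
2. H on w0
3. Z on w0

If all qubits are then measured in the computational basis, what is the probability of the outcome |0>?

Outcome |0> occurs with probability 1/2.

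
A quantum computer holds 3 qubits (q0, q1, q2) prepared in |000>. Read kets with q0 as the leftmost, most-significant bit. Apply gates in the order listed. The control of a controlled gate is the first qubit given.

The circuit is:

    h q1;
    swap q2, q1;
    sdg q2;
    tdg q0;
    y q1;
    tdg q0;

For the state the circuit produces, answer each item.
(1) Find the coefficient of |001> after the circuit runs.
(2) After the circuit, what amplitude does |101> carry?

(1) The amplitude on |001> is 0.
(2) The final state's coefficient on |101> equals 0.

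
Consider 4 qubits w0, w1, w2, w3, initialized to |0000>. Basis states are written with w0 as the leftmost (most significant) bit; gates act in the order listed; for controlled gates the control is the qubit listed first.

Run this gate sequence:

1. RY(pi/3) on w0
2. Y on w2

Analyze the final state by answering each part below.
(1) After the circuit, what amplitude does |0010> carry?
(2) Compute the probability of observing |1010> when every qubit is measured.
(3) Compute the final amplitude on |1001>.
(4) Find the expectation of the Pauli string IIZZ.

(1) The amplitude on |0010> is sqrt(3)*I/2.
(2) A full measurement returns |1010> with probability 1/4.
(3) The final state's coefficient on |1001> equals 0.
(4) The expectation value of IIZZ is -1.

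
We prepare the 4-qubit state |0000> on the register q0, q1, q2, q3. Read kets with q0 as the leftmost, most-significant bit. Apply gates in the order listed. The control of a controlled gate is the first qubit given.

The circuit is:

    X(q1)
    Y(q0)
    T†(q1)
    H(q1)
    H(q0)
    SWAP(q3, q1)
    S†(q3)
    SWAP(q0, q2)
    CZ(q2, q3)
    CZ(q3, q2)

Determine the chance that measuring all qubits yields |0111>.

A full measurement returns |0111> with probability 0.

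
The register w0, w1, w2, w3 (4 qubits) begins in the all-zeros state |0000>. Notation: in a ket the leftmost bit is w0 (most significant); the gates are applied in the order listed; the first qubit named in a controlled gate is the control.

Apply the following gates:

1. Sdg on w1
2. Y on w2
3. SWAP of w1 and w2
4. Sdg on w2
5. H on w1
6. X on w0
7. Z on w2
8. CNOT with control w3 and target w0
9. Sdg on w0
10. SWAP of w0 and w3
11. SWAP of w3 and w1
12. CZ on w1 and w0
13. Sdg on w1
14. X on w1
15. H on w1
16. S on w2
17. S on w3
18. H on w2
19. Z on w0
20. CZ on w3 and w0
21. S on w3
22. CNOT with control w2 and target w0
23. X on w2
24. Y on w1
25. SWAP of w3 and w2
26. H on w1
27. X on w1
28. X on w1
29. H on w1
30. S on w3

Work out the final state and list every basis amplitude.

After the circuit, the state carries amplitude 0 on |0000>, -sqrt(2)*I/4 on |0001>, 0 on |0010>, -sqrt(2)*I/4 on |0011>, 0 on |0100>, sqrt(2)*I/4 on |0101>, 0 on |0110>, sqrt(2)*I/4 on |0111>, -sqrt(2)/4 on |1000>, 0 on |1001>, -sqrt(2)/4 on |1010>, 0 on |1011>, sqrt(2)/4 on |1100>, 0 on |1101>, sqrt(2)/4 on |1110>, 0 on |1111>.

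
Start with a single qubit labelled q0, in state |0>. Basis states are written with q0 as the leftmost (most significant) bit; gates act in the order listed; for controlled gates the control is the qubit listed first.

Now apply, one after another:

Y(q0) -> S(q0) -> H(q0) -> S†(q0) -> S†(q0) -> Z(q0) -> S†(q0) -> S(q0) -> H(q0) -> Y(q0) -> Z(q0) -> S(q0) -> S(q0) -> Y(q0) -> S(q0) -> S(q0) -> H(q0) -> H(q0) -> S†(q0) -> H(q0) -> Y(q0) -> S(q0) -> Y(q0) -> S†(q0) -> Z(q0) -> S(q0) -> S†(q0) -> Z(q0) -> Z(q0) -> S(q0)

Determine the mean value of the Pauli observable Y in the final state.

In the final state, Y has expectation -1.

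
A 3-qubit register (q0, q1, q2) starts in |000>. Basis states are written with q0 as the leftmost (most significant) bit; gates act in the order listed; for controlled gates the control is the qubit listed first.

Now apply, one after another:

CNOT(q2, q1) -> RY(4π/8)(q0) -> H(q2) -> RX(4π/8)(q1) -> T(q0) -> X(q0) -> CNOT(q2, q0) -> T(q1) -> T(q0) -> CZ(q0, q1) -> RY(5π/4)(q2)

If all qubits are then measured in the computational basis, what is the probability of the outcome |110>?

Outcome |110> occurs with probability 3/16.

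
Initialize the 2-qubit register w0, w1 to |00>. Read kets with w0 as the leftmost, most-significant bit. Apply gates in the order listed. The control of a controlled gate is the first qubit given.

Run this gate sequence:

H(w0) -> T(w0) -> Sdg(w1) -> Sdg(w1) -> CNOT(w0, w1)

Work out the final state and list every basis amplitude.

After the circuit, the state carries amplitude sqrt(2)/2 on |00>, 0 on |01>, 0 on |10>, sqrt(2)*exp(I*pi/4)/2 on |11>.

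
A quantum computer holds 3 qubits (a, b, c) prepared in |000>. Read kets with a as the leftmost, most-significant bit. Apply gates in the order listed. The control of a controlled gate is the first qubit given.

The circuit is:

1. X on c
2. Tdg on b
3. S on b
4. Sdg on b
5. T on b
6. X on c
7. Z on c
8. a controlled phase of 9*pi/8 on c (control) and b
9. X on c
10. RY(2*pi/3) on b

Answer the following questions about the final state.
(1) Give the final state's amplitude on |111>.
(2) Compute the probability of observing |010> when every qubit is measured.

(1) The final state's coefficient on |111> equals 0. Key observation: the block from step 1 through step 6 cancels to the identity and can be dropped.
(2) A full measurement returns |010> with probability 0.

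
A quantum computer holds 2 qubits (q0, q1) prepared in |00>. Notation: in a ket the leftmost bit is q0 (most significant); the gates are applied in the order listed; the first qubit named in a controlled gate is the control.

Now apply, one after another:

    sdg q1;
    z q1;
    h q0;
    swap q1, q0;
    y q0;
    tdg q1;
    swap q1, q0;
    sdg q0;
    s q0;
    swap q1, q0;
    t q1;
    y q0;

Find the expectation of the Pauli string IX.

The expectation value of IX is 1.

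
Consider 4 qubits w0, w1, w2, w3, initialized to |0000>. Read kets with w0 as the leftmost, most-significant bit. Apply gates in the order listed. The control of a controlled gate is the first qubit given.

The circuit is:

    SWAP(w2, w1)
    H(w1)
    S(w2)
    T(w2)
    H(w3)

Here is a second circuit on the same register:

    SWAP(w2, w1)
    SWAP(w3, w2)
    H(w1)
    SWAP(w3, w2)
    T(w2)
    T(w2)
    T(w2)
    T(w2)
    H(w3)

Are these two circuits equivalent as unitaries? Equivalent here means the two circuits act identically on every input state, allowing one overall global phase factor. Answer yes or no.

No, they are not equivalent — no single phase factor reconciles the two unitaries.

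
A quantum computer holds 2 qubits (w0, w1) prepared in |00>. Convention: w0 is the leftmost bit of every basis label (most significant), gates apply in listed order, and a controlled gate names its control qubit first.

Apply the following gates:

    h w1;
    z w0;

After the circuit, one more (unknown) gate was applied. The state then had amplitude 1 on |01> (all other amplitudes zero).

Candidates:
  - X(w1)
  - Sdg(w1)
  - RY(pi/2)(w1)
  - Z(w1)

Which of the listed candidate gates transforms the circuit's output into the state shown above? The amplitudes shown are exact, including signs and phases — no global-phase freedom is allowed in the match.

It was RY(pi/2)(w1) that produced the state shown.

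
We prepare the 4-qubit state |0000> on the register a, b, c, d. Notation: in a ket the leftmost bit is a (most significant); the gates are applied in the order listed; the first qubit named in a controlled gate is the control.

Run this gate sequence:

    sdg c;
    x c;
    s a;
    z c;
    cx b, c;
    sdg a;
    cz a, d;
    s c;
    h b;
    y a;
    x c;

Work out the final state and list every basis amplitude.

The final amplitudes are sqrt(2)/2 on |1000>, sqrt(2)/2 on |1100>, and 0 on every other basis state.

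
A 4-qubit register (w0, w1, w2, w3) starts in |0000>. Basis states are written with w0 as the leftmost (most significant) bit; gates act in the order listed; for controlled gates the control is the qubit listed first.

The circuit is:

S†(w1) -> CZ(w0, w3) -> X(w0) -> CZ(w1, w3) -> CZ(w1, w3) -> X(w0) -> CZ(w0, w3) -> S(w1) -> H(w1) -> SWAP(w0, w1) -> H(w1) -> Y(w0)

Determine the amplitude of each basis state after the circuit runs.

The final amplitudes are -I/2 on |0000>, -I/2 on |0100>, I/2 on |1000>, I/2 on |1100>, and 0 on every other basis state. Key observation: steps 1-8 multiply out to the identity, so the circuit reduces to the remaining gates.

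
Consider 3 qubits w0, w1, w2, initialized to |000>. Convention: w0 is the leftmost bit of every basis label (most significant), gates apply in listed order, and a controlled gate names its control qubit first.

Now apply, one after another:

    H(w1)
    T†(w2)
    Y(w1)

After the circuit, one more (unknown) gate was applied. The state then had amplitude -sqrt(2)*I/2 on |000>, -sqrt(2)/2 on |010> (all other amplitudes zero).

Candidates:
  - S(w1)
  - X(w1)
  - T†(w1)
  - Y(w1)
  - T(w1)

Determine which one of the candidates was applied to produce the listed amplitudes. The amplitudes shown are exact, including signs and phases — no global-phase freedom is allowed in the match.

It was S(w1) that produced the state shown.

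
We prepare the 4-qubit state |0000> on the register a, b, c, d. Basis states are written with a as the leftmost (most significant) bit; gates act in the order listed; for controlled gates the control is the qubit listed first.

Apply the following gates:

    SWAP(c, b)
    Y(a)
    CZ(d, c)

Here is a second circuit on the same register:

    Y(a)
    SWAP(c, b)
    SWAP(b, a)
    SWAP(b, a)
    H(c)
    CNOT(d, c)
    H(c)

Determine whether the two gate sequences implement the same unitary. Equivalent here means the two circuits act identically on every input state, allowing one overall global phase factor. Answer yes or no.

Yes, they are equivalent — the unitaries differ by at most a global phase.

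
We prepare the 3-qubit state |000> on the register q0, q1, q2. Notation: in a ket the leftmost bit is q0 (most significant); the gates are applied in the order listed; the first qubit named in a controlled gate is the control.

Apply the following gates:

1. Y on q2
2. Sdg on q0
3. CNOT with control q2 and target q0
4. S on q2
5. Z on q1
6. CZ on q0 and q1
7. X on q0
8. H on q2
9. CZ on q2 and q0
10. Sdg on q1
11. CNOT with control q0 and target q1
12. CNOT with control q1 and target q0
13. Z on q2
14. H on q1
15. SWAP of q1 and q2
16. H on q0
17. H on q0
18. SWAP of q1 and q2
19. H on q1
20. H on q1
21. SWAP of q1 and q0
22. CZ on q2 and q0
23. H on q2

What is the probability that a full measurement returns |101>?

A full measurement returns |101> with probability 1/2. Key observation: the block from step 14 through step 19 cancels to the identity and can be dropped.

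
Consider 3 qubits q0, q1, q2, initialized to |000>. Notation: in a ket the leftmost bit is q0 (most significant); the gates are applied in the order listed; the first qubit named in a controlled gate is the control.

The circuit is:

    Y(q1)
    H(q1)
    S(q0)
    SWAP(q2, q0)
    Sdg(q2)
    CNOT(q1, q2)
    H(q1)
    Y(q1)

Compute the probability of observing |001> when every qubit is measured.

The probability of measuring |001> is 1/4.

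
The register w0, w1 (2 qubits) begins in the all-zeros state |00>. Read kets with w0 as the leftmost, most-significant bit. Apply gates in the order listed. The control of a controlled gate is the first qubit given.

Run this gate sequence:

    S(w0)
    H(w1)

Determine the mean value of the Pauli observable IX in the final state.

In the final state, IX has expectation 1.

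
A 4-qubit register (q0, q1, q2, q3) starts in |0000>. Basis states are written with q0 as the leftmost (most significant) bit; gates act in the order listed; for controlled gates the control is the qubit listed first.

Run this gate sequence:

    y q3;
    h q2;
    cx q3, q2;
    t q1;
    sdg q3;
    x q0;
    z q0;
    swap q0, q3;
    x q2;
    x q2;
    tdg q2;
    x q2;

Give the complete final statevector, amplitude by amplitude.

After the circuit, the state carries amplitude sqrt(2)*exp(3*I*pi/4)/2 on |1001>, -sqrt(2)/2 on |1011>, and 0 on every other basis state. Key observation: the block from step 9 through step 10 cancels to the identity and can be dropped.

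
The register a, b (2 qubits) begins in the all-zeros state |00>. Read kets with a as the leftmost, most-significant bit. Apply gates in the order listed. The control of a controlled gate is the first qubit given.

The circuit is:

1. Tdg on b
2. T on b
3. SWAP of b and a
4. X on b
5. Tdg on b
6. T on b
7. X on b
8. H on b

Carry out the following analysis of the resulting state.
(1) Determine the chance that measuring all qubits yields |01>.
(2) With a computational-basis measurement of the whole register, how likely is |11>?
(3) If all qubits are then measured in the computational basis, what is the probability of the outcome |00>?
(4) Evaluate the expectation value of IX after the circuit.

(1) A full measurement returns |01> with probability 1/2.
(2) Outcome |11> occurs with probability 0.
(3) The probability of measuring |00> is 1/2.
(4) The expectation value of IX is 1.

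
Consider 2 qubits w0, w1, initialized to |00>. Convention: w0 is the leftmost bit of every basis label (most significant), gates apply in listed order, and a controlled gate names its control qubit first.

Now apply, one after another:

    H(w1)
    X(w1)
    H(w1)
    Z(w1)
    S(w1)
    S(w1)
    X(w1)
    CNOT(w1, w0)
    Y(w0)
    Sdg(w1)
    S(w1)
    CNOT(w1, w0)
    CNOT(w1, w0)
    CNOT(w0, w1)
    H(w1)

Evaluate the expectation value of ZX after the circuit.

In the final state, ZX has expectation -1.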